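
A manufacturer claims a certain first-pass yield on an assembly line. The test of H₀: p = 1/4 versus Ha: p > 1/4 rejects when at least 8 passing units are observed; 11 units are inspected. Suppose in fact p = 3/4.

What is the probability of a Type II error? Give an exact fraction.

150311/524288

β = P(fail to reject H₀ | Ha true) = P(S ≤ 7 | p = 3/4), S ~ Binomial(11, 3/4).
Summing C(11,j)·(3/4)^j·(1/4)^{11-j} for j = 0..7 gives 150311/524288.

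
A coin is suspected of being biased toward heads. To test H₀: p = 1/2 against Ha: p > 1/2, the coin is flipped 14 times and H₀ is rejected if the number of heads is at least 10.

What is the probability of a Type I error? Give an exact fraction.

1471/16384

Under H₀, K ~ Binomial(14, 1/2), and α = P(K ≥ 10).
P(K ≥ 10) = [C(14,10) + C(14,11) + C(14,12) + C(14,13) + C(14,14)] / 2^14 = (1001 + 364 + 91 + 14 + 1) / 16384 = 1471/16384.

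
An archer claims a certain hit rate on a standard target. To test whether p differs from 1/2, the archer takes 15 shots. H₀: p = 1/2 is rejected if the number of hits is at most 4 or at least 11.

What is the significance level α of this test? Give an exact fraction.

The significance level is the null-hypothesis probability of the rejection region {≤4} ∪ {≥11}.
The two tails are symmetric, so α = 2·(1 + 15 + 105 + 455 + 1365)/2^15 = 3882/32768 = 1941/16384.

1941/16384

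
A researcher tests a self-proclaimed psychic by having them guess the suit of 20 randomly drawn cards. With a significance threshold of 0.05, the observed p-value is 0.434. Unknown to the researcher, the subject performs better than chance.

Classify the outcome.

The conventional null hypothesis is that the subject is guessing at random (p = 1/4).
Since p = 0.434 ≥ α = 0.05, H₀ is not rejected.
H₀ is false (actually the subject performs better than chance).
Failing to reject a false H₀ is a Type II error.

Type II error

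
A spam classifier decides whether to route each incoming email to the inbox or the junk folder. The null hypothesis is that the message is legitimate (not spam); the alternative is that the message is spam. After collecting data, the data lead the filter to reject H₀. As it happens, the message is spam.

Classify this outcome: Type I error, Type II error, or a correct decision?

No error (correct decision).

The test rejected a false H₀ — the decision matches the true state.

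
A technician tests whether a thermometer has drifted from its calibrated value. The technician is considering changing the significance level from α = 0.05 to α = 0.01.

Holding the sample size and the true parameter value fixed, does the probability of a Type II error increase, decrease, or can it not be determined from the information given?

It increases.

A smaller α moves the rejection region further into the tail. With the alternative true, more outcomes now fall outside the rejection region, so failing to reject becomes more likely.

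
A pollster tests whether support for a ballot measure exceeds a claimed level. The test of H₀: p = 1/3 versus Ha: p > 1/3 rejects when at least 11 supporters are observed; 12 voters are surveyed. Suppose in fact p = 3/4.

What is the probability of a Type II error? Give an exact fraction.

β = P(fail to reject H₀ | Ha true) = P(K ≤ 10 | p = 3/4), K ~ Binomial(12, 3/4).
Summing C(12,j)·(3/4)^j·(1/4)^{12-j} for j = 0..10 gives 14120011/16777216.

14120011/16777216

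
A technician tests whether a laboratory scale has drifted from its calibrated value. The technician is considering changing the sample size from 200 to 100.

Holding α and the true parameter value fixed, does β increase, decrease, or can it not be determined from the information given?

It increases.

With less data the test statistic is noisier; under Ha, more outcomes land inside the acceptance region.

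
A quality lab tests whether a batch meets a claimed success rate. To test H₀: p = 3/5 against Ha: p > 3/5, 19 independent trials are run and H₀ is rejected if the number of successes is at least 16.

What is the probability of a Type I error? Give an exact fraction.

Under H₀, K ~ Binomial(19, 3/5), and α = P(K ≥ 16).
P(K ≥ 16) = Σ_{j=16}^{19} C(19,j)·(3/5)^j·(2/5)^{19-j} = 437914292733/19073486328125.

437914292733/19073486328125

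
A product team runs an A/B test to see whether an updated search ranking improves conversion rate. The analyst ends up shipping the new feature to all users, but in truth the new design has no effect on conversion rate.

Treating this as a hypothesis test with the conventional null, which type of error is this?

The null hypothesis here is that the new design has no effect on conversion rate.
'Shipping the new feature to all users' corresponds to rejecting H₀.
H₀ was rejected but H₀ is true — a Type I error (false positive).

Type I error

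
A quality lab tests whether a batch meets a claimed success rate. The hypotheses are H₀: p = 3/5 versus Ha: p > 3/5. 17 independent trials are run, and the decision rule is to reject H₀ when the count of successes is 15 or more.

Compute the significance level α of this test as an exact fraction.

1879706817/152587890625

α = P(reject H₀ | H₀ true) = P(Y ≥ 15 | p = 3/5), with Y ~ Binomial(17, 3/5).
Adding the binomial terms for j = 15 through 17 with p = 3/5 yields 1879706817/152587890625.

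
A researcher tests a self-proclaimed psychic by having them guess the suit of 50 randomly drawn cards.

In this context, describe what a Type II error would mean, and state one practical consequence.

A Type II error would mean concluding that the subject is guessing at random (p = 1/4) (or at least failing to establish that the subject performs better than chance) when in fact the subject performs better than chance. Consequence: genuine ability (if it existed) would go unrecognized.

With the conventional null hypothesis that the subject is guessing at random (p = 1/4):
A Type II error is failing to reject H₀ when H₀ is false.
Here that means concluding there is no evidence of ability when actually the subject performs better than chance.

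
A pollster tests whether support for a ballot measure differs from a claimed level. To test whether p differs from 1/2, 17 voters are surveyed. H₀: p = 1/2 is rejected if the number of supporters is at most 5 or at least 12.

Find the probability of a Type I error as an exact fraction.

4701/32768

Under H₀, S ~ Binomial(17, 1/2); α is the probability of landing in either tail, P(S ≤ 5) + P(S ≥ 12).
The two tails are symmetric, so α = 2·(1 + 17 + 136 + 680 + 2380 + 6188)/2^17 = 18804/131072 = 4701/32768.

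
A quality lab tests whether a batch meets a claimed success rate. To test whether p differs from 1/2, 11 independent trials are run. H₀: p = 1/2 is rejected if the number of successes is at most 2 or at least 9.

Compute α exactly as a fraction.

67/1024

Under H₀, K ~ Binomial(11, 1/2); α is the probability of landing in either tail, P(K ≤ 2) + P(K ≥ 9).
The two tails are symmetric, so α = 2·(1 + 11 + 55)/2^11 = 134/2048 = 67/1024.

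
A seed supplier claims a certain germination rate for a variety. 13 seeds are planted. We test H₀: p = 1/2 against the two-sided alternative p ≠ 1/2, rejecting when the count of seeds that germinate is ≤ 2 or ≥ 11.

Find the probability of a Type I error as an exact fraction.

23/1024

The significance level is the null-hypothesis probability of the rejection region {≤2} ∪ {≥11}.
By symmetry, α = 2·P(S ≤ 2) = 2·(1 + 13 + 78)/8192 = 184/8192 = 23/1024.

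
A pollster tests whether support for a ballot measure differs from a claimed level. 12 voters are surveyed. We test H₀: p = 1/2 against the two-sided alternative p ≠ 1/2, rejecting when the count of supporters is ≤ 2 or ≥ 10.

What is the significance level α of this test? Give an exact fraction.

The significance level is the null-hypothesis probability of the rejection region {≤2} ∪ {≥10}.
Each tail has probability (1 + 12 + 66)/4096; doubling gives α = 158/4096 = 79/2048.

79/2048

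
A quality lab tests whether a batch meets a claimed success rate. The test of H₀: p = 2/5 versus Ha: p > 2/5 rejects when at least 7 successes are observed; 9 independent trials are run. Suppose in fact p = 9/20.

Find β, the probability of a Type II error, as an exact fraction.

A Type II error is failing to reject when Ha holds: with p = 9/20, β = P(K ≤ 6).
Adding the binomial probabilities P(K=0)+…+P(K=6) at p = 9/20 gives 30407271323/32000000000.

30407271323/32000000000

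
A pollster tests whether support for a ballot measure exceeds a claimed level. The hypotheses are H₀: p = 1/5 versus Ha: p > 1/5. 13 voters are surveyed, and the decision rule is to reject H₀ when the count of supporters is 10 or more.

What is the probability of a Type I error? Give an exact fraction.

3921/244140625

Under H₀, K ~ Binomial(13, 1/5), and α = P(K ≥ 10).
Summing C(13,j)(1/5)^j(4/5)^{13−j} for j = 10,…,13 gives 3921/244140625.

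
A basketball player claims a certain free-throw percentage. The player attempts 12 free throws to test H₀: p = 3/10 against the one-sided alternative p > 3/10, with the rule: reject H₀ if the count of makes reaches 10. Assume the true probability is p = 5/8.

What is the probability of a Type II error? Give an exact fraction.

Under the alternative p = 5/8, S ~ Binomial(12, 5/8); β is the probability the test does not reject, P(S < 10).
Adding the binomial probabilities P(S=0)+…+P(S=9) at p = 5/8 gives 60916742361/68719476736.

60916742361/68719476736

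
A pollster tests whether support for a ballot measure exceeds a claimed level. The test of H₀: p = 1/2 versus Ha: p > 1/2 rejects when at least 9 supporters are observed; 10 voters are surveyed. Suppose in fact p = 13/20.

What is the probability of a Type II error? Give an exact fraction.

Under the alternative p = 13/20, K ~ Binomial(10, 13/20); β is the probability the test does not reject, P(K < 9).
Adding the binomial probabilities P(K=0)+…+P(K=8) at p = 13/20 gives 9359826552041/10240000000000.

9359826552041/10240000000000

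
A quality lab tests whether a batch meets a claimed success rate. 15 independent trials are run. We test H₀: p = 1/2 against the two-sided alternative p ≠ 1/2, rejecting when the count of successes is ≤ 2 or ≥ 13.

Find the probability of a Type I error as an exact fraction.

121/16384

Under H₀, S ~ Binomial(15, 1/2); α is the probability of landing in either tail, P(S ≤ 2) + P(S ≥ 13).
By symmetry, α = 2·P(S ≤ 2) = 2·(1 + 15 + 105)/32768 = 242/32768 = 121/16384.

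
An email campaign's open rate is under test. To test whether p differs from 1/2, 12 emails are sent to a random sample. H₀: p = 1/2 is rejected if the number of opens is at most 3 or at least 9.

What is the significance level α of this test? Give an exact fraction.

α = P(Y ≤ 3 or Y ≥ 9 | p = 1/2), Y ~ Binomial(12, 1/2).
Each tail has probability (1 + 12 + 66 + 220)/4096; doubling gives α = 598/4096 = 299/2048.

299/2048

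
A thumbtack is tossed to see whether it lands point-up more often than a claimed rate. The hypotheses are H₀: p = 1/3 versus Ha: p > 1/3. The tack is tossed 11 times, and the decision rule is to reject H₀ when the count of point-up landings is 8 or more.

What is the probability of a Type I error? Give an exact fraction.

521/59049

Under H₀, X ~ Binomial(11, 1/3), and α = P(X ≥ 8).
P(X ≥ 8) = Σ_{j=8}^{11} C(11,j)·(1/3)^j·(2/3)^{11-j} = 521/59049.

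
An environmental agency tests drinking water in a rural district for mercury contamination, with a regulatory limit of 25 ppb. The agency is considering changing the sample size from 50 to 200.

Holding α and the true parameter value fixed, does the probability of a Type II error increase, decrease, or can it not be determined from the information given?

It decreases.

More data shrinks sampling variability; the test statistic under Ha concentrates further from the null value, making rejection more likely.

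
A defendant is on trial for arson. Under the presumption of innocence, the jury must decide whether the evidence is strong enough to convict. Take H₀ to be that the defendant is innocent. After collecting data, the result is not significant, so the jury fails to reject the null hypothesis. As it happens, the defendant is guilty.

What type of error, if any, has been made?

H₀ was not rejected, but H₀ is actually false.
Failing to reject a false null hypothesis is a Type II error (false negative).

Type II error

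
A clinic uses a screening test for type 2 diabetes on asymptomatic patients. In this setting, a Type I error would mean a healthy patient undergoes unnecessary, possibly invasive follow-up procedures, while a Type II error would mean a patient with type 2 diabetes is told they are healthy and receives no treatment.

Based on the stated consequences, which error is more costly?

Type II error

The Type II consequence (a patient with type 2 diabetes is told they are healthy and receives no treatment) is more severe than the Type I consequence (a healthy patient undergoes unnecessary, possibly invasive follow-up procedures).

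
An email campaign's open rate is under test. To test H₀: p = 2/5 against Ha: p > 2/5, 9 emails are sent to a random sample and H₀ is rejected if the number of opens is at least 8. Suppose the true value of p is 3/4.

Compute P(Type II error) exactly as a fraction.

45853/65536

A Type II error is failing to reject when Ha holds: with p = 3/4, β = P(K ≤ 7).
Adding the binomial probabilities P(K=0)+…+P(K=7) at p = 3/4 gives 45853/65536.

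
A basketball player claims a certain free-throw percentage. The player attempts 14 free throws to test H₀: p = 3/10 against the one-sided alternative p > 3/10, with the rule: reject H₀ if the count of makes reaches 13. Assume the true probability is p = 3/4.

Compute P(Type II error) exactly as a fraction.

241331965/268435456

Under the alternative p = 3/4, K ~ Binomial(14, 3/4); β is the probability the test does not reject, P(K < 13).
Adding the binomial probabilities P(K=0)+…+P(K=12) at p = 3/4 gives 241331965/268435456.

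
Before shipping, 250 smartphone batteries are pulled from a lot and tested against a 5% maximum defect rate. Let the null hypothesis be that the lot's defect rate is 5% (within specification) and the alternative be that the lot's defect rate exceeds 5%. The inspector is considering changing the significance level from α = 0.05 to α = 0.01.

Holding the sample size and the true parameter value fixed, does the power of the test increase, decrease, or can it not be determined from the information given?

Lowering α raises the bar for rejection; under Ha, the test now fails to reject on outcomes it previously would have rejected.
Since power = 1 − β and β increases, power decreases.

It decreases.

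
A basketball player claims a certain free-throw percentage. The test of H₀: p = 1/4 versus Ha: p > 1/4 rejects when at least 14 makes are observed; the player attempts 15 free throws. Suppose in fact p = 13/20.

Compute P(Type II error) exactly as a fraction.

16151694793243741949/16384000000000000000

β = P(fail to reject H₀ | Ha true) = P(X ≤ 13 | p = 13/20), X ~ Binomial(15, 13/20).
Summing C(15,j)·(13/20)^j·(7/20)^{15-j} for j = 0..13 gives 16151694793243741949/16384000000000000000.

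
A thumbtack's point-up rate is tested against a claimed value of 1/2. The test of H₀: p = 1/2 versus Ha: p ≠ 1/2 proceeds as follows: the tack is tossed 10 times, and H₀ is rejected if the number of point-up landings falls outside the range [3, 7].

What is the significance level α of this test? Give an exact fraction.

α = P(X ≤ 2 or X ≥ 8 | p = 1/2), X ~ Binomial(10, 1/2).
Each tail has probability (1 + 10 + 45)/1024; doubling gives α = 112/1024 = 7/64.

7/64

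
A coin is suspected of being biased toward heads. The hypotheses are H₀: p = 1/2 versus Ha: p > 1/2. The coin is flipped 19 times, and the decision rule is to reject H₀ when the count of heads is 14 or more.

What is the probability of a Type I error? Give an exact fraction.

Under H₀, K ~ Binomial(19, 1/2), and α = P(K ≥ 14).
That's C(19,14) + C(19,15) + C(19,16) + C(19,17) + C(19,18) + C(19,19) over 2^19, i.e. (11628 + 3876 + 969 + 171 + 19 + 1)/524288 = 16664/524288 = 2083/65536.

2083/65536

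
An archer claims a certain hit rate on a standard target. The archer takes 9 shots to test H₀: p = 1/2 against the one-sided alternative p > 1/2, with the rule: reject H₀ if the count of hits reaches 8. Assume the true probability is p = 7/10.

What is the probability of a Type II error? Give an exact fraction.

401998383/500000000

A Type II error is failing to reject when Ha holds: with p = 7/10, β = P(X ≤ 7).
Equivalently, β = 1 − P(X ≥ 8) = 401998383/500000000.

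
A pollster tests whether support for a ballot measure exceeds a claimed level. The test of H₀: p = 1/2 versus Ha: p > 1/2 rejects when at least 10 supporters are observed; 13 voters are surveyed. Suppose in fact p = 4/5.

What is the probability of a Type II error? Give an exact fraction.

β = P(fail to reject H₀ | Ha true) = P(Y ≤ 9 | p = 4/5), Y ~ Binomial(13, 4/5).
Equivalently, β = 1 − P(Y ≥ 10) = 61688401/244140625.

61688401/244140625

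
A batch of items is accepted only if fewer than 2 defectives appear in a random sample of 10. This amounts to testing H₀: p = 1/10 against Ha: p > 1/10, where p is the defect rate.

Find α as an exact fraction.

The significance level is the probability, assuming p = 1/10, of seeing 2 or more defectives in 10 draws.
α = 1 − P(K ≤ 1) = 1 − 7360989291/10000000000 = 2639010709/10000000000.

2639010709/10000000000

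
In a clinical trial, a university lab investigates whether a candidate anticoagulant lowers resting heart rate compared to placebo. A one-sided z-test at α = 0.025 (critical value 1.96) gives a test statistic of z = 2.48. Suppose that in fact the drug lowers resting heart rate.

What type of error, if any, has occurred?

No error — this is a correct decision.

The conventional null hypothesis is that the drug has no effect on resting heart rate.
Since z = 2.48 > z* = 1.96, H₀ is rejected.
H₀ is false (actually the drug lowers resting heart rate).
The decision matches the true state — no error.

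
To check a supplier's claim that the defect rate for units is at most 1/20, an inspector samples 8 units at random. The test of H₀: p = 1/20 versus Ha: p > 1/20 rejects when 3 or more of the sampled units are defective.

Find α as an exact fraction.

148178379/25600000000

The significance level is the probability, assuming p = 1/20, of seeing 3 or more defectives in 8 draws.
Via the complement, α = 1 − Σ_{j=0}^{2} C(8,j)(1/20)^j(19/20)^{8-j} = 148178379/25600000000.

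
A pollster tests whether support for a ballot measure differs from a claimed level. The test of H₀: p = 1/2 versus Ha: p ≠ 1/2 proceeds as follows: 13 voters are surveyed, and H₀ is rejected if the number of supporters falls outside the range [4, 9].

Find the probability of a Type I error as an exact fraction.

Under H₀, S ~ Binomial(13, 1/2); α is the probability of landing in either tail, P(S ≤ 3) + P(S ≥ 10).
Each tail has probability (1 + 13 + 78 + 286)/8192; doubling gives α = 756/8192 = 189/2048.

189/2048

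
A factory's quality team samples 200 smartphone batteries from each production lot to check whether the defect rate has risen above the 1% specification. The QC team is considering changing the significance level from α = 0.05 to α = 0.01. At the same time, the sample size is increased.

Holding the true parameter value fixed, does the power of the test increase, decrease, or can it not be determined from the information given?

The first change alone would make β increase; the second alone would make β decrease. Which effect dominates depends on the magnitudes, which are not given.
Since power = 1 − β, the effect on power is likewise indeterminate.

Cannot be determined from the information given.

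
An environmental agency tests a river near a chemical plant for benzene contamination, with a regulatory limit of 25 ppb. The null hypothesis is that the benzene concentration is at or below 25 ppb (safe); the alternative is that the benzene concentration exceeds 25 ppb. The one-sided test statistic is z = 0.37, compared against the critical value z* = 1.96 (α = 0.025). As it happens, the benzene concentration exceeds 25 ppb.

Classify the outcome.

Since z = 0.37 ≤ z* = 1.96, H₀ is not rejected.
H₀ is false (actually the benzene concentration exceeds 25 ppb).
Failing to reject a false H₀ is a Type II error.

Type II error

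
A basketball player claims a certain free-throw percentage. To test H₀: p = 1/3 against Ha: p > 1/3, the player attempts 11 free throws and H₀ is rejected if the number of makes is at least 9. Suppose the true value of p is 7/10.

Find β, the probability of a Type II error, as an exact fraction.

A Type II error is failing to reject when Ha holds: with p = 7/10, β = P(S ≤ 8).
Adding the binomial probabilities P(S=0)+…+P(S=8) at p = 7/10 gives 2749038183/4000000000.

2749038183/4000000000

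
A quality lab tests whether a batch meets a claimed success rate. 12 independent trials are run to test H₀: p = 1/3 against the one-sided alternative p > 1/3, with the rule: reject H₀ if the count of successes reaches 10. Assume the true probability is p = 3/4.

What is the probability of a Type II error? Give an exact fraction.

A Type II error is failing to reject when Ha holds: with p = 3/4, β = P(X ≤ 9).
Equivalently, β = 1 − P(X ≥ 10) = 10222777/16777216.

10222777/16777216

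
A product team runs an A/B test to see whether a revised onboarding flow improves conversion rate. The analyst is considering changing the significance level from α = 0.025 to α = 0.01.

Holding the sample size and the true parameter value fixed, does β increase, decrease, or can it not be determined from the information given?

A smaller α moves the rejection region further into the tail. With the alternative true, more outcomes now fall outside the rejection region, so failing to reject becomes more likely.

It increases.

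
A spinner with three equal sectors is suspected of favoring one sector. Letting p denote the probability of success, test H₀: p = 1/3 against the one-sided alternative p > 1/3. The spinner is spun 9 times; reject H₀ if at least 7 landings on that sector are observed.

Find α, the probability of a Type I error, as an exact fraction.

163/19683

α = P(reject H₀ | H₀ true) = P(S ≥ 7 | p = 1/3), with S ~ Binomial(9, 1/3).
Summing C(9,j)(1/3)^j(2/3)^{9−j} for j = 7,…,9 gives 163/19683.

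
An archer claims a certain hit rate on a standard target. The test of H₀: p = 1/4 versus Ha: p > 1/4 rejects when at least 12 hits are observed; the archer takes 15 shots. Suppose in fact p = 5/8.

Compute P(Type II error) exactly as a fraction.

7681591069083/8796093022208

β = P(fail to reject H₀ | Ha true) = P(X ≤ 11 | p = 5/8), X ~ Binomial(15, 5/8).
Summing C(15,j)·(5/8)^j·(3/8)^{15-j} for j = 0..11 gives 7681591069083/8796093022208.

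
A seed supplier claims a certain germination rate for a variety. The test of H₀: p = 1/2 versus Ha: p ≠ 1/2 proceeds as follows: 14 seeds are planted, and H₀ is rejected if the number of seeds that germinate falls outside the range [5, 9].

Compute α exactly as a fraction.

1471/8192

The significance level is the null-hypothesis probability of the rejection region {≤4} ∪ {≥10}.
By symmetry, α = 2·P(K ≤ 4) = 2·(1 + 14 + 91 + 364 + 1001)/16384 = 2942/16384 = 1471/8192.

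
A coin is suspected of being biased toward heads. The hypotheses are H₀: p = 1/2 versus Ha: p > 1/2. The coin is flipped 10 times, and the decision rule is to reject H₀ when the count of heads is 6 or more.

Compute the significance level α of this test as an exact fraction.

193/512

Under H₀, S ~ Binomial(10, 1/2), and α = P(S ≥ 6).
That's C(10,6) + C(10,7) + C(10,8) + C(10,9) + C(10,10) over 2^10, i.e. (210 + 120 + 45 + 10 + 1)/1024 = 386/1024 = 193/512.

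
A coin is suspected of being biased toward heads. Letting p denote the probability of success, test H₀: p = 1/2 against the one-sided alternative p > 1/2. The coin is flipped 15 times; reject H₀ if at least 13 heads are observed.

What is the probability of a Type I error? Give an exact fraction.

Under H₀, Y ~ Binomial(15, 1/2), and α = P(Y ≥ 13).
That's C(15,13) + C(15,14) + C(15,15) over 2^15, i.e. (105 + 15 + 1)/32768 = 121/32768.

121/32768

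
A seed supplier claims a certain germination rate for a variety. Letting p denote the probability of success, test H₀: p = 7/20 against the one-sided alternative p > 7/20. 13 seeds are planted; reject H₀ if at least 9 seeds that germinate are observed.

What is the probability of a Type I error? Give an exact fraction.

α = P(reject H₀ | H₀ true) = P(X ≥ 9 | p = 7/20), with X ~ Binomial(13, 7/20).
P(X ≥ 9) = Σ_{j=9}^{13} C(13,j)·(7/20)^j·(13/20)^{13-j} = 206011579958513/16384000000000000.

206011579958513/16384000000000000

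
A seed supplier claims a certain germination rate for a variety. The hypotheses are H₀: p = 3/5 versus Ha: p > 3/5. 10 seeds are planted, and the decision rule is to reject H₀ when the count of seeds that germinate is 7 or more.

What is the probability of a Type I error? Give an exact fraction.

3733209/9765625

Under H₀, Y ~ Binomial(10, 3/5), and α = P(Y ≥ 7).
Adding the binomial terms for j = 7 through 10 with p = 3/5 yields 3733209/9765625.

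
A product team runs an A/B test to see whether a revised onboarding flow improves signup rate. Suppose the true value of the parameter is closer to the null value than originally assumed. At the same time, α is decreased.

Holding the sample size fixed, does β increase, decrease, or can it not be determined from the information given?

It increases.

A smaller departure from H₀ means the test statistic under Ha is distributed closer to where it would be under H₀; rejection becomes less likely. Lowering α raises the bar for rejection; under Ha, the test now fails to reject on outcomes it previously would have rejected. Both changes push β in the same direction.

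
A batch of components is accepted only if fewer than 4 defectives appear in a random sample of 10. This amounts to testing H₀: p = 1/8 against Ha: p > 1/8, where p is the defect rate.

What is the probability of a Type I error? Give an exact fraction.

α = P(reject H₀ | H₀ true) = P(S ≥ 4 | p = 1/8), S ~ Binomial(10, 1/8).
Computing the lower-tail complement: 1 − 261063131/268435456 = 7372325/268435456.

7372325/268435456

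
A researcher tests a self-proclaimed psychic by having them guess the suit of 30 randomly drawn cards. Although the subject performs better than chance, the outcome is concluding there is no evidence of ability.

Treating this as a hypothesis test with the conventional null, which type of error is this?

Type II error

The null hypothesis here is that the subject is guessing at random (p = 1/4).
'Concluding there is no evidence of ability' corresponds to failing to reject H₀.
H₀ was not rejected but H₀ is false — a Type II error (false negative).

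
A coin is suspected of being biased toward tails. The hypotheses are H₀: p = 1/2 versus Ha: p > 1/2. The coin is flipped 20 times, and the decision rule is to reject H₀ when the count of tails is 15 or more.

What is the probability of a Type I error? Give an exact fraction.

The Type I error probability is α = P(S ≥ 15) computed under H₀, where S ~ Binomial(20, 1/2).
That's C(20,15) + C(20,16) + C(20,17) + C(20,18) + C(20,19) + C(20,20) over 2^20, i.e. (15504 + 4845 + 1140 + 190 + 20 + 1)/1048576 = 21700/1048576 = 5425/262144.

5425/262144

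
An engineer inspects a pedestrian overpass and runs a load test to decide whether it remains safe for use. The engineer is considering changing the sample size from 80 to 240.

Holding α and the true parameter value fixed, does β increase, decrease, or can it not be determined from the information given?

It decreases.

Increasing n separates the H₀ and Ha sampling distributions, so under Ha fewer outcomes land in the acceptance region.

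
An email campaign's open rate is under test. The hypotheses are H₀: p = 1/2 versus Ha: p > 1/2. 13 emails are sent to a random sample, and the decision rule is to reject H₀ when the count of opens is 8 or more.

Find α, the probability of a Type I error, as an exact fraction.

595/2048

The Type I error probability is α = P(Y ≥ 8) computed under H₀, where Y ~ Binomial(13, 1/2).
P(Y ≥ 8) = [C(13,8) + C(13,9) + C(13,10) + C(13,11) + C(13,12) + C(13,13)] / 2^13 = (1287 + 715 + 286 + 78 + 13 + 1) / 8192 = 2380/8192 = 595/2048.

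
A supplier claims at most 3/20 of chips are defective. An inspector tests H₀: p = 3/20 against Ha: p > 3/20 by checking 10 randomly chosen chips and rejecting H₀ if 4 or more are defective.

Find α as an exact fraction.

127922685129/2560000000000

Under H₀, Y ~ Binomial(10, 3/20); the Type I error rate is P(Y ≥ 4).
α = 1 − P(Y ≤ 3) = 1 − 2432077314871/2560000000000 = 127922685129/2560000000000.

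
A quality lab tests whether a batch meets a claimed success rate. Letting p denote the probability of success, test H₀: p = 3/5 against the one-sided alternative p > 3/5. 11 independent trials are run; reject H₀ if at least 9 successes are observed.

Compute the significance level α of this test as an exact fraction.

α = P(reject H₀ | H₀ true) = P(X ≥ 9 | p = 3/5), with X ~ Binomial(11, 3/5).
Summing C(11,j)(3/5)^j(2/5)^{11−j} for j = 9,…,11 gives 1161297/9765625.

1161297/9765625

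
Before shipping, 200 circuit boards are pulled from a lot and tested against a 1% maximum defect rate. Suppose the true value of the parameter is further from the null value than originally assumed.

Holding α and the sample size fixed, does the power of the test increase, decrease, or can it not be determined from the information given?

It increases.

A bigger departure from H₀ is easier for the test to detect, so it fails to reject less often.
Since power = 1 − β and β decreases, power increases.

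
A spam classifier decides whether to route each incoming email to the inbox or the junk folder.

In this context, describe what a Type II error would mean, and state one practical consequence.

A Type II error would mean concluding that the message is legitimate (not spam) (or at least failing to establish that the message is spam) when in fact the message is spam. Consequence: spam reaches the user's inbox.

With the conventional null hypothesis that the message is legitimate (not spam):
A Type II error is failing to reject H₀ when H₀ is false.
Here that means delivering the message to the inbox when actually the message is spam.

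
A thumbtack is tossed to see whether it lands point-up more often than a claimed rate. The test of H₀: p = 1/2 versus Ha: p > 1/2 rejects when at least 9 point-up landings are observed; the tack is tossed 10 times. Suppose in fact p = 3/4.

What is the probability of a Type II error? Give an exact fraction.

A Type II error is failing to reject when Ha holds: with p = 3/4, β = P(S ≤ 8).
Equivalently, β = 1 − P(S ≥ 9) = 792697/1048576.

792697/1048576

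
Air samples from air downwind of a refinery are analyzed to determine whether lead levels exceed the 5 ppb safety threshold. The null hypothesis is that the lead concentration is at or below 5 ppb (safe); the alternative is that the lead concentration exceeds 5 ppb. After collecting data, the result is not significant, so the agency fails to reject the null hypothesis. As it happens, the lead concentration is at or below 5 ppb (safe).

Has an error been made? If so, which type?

No error — this is a correct decision.

The test retained a true H₀ — the decision matches the true state.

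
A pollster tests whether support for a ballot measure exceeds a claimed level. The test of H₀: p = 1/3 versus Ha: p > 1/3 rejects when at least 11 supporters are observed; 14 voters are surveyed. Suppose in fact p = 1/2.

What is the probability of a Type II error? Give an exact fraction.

Under the alternative p = 1/2, X ~ Binomial(14, 1/2); β is the probability the test does not reject, P(X < 11).
Summing C(14,j)·(1/2)^j·(1/2)^{14-j} for j = 0..10 gives 7957/8192.

7957/8192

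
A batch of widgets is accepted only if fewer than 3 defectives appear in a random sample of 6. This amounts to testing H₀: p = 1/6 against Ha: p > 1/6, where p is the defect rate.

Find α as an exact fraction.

α = P(reject H₀ | H₀ true) = P(X ≥ 3 | p = 1/6), X ~ Binomial(6, 1/6).
Computing the lower-tail complement: 1 − 21875/23328 = 1453/23328.

1453/23328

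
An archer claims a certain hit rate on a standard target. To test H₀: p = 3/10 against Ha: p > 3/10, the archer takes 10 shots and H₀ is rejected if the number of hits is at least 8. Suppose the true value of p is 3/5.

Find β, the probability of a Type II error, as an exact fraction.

8131936/9765625

β = P(fail to reject H₀ | Ha true) = P(Y ≤ 7 | p = 3/5), Y ~ Binomial(10, 3/5).
Summing C(10,j)·(3/5)^j·(2/5)^{10-j} for j = 0..7 gives 8131936/9765625.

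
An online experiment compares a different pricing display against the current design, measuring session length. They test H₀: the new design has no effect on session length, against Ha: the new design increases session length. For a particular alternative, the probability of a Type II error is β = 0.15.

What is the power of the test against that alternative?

0.85

Power = 1 − β = 1 − 0.15 = 0.85.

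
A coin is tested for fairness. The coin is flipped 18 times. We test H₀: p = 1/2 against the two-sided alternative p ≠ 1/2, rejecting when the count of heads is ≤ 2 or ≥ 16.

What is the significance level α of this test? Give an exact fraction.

The significance level is the null-hypothesis probability of the rejection region {≤2} ∪ {≥16}.
By symmetry, α = 2·P(Y ≤ 2) = 2·(1 + 18 + 153)/262144 = 344/262144 = 43/32768.

43/32768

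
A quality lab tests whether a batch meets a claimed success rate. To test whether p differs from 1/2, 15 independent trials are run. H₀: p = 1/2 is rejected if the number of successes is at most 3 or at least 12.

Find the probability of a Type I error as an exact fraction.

Under H₀, S ~ Binomial(15, 1/2); α is the probability of landing in either tail, P(S ≤ 3) + P(S ≥ 12).
By symmetry, α = 2·P(S ≤ 3) = 2·(1 + 15 + 105 + 455)/32768 = 1152/32768 = 9/256.

9/256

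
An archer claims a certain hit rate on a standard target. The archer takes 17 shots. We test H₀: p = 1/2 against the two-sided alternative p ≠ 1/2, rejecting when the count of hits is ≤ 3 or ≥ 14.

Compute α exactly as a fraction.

417/32768

α = P(Y ≤ 3 or Y ≥ 14 | p = 1/2), Y ~ Binomial(17, 1/2).
By symmetry, α = 2·P(Y ≤ 3) = 2·(1 + 17 + 136 + 680)/131072 = 1668/131072 = 417/32768.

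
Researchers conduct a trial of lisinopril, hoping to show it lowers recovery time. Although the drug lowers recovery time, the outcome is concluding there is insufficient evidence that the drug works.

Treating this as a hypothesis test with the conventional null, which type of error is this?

Type II error

The null hypothesis here is that the drug has no effect on recovery time.
'Concluding there is insufficient evidence that the drug works' corresponds to failing to reject H₀.
H₀ was not rejected but H₀ is false — a Type II error (false negative).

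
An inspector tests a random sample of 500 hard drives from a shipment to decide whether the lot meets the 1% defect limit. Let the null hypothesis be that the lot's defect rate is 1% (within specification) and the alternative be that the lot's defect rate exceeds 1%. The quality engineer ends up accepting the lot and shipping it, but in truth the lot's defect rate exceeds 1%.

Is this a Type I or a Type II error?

'Accepting the lot and shipping it' corresponds to failing to reject H₀.
H₀ was not rejected but H₀ is false — a Type II error (false negative).

Type II error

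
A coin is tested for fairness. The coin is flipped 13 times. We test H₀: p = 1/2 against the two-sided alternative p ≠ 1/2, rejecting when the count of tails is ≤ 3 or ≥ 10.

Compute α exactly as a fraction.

The significance level is the null-hypothesis probability of the rejection region {≤3} ∪ {≥10}.
The two tails are symmetric, so α = 2·(1 + 13 + 78 + 286)/2^13 = 756/8192 = 189/2048.

189/2048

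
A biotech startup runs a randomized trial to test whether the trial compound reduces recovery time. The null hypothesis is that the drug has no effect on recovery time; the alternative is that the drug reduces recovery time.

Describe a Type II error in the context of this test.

A Type II error would mean concluding that the drug has no effect on recovery time (or at least failing to establish that the drug reduces recovery time) when in fact the drug reduces recovery time.

A Type II error is failing to reject H₀ when H₀ is false.
Here that means concluding there is insufficient evidence that the drug works when actually the drug reduces recovery time.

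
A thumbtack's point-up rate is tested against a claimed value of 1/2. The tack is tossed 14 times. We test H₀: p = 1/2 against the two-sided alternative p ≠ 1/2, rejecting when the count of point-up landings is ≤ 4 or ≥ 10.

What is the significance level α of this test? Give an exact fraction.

Under H₀, K ~ Binomial(14, 1/2); α is the probability of landing in either tail, P(K ≤ 4) + P(K ≥ 10).
Each tail has probability (1 + 14 + 91 + 364 + 1001)/16384; doubling gives α = 2942/16384 = 1471/8192.

1471/8192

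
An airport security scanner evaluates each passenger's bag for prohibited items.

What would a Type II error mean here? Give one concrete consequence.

A Type II error would mean concluding that the bag contains no prohibited items (or at least failing to establish that the bag contains a prohibited item) when in fact the bag contains a prohibited item. Consequence: a prohibited item passes through security undetected.

With the conventional null hypothesis that the bag contains no prohibited items:
A Type II error is failing to reject H₀ when H₀ is false.
Here that means letting the bag through when actually the bag contains a prohibited item.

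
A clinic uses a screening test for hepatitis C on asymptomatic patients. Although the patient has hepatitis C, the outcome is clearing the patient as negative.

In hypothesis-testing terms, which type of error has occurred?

Type II error

The null hypothesis here is that the patient does not have hepatitis C.
'Clearing the patient as negative' corresponds to failing to reject H₀.
H₀ was not rejected but H₀ is false — a Type II error (false negative).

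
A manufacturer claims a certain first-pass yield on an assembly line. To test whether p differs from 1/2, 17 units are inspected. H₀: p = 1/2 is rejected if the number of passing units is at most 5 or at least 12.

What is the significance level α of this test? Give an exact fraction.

4701/32768

The significance level is the null-hypothesis probability of the rejection region {≤5} ∪ {≥12}.
The two tails are symmetric, so α = 2·(1 + 17 + 136 + 680 + 2380 + 6188)/2^17 = 18804/131072 = 4701/32768.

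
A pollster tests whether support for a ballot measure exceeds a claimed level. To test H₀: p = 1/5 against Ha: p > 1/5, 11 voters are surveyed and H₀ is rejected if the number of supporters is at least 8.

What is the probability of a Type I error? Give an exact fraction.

2297/9765625

Under H₀, S ~ Binomial(11, 1/5), and α = P(S ≥ 8).
Adding the binomial terms for j = 8 through 11 with p = 1/5 yields 2297/9765625.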